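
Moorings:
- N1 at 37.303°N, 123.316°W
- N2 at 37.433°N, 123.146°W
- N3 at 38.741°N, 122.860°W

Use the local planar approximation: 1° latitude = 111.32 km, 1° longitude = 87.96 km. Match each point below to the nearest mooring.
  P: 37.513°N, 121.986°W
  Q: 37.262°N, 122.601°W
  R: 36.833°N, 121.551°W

P at 37.513°N, 121.986°W:
  N1: 119.300 km
  N2: 102.422 km
  N3: 156.835 km
  → nearest: N2 (102.422 km)
Q at 37.262°N, 122.601°W:
  N1: 63.057 km
  N2: 51.579 km
  N3: 166.211 km
  → nearest: N2 (51.579 km)
R at 36.833°N, 121.551°W:
  N1: 163.829 km
  N2: 155.384 km
  N3: 241.599 km
  → nearest: N2 (155.384 km)

P→N2; Q→N2; R→N2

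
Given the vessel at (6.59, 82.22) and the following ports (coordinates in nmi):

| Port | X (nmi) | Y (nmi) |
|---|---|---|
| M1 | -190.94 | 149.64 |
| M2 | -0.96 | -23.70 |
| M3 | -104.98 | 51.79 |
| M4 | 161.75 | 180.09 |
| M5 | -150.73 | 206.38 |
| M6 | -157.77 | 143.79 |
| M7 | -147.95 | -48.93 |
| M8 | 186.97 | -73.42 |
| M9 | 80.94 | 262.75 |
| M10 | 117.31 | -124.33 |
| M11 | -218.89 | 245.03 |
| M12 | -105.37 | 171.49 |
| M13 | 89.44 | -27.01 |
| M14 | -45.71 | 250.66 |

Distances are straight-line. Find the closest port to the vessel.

Distances from (6.59, 82.22):
M1: 208.72 nmi
M2: 106.19 nmi
M3: 115.65 nmi
M4: 183.45 nmi
M5: 200.41 nmi
M6: 175.51 nmi
M7: 202.69 nmi
M8: 238.25 nmi
M9: 195.24 nmi
M10: 234.35 nmi
M11: 278.12 nmi
M12: 143.19 nmi
M13: 137.10 nmi
M14: 176.37 nmi
Minimum: M2 at 106.19 nmi.

M2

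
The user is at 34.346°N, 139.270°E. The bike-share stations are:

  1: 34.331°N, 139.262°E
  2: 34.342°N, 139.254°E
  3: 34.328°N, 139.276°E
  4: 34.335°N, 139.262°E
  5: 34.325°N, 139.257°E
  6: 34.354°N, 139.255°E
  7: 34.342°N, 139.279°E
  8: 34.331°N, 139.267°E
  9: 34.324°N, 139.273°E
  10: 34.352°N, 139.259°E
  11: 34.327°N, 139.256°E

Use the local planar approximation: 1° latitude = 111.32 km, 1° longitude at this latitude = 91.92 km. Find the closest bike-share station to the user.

7

Distances from 34.346°N, 139.270°E:
1: √((-0.015·111.32)² + (-0.008·91.92)²) = √(2.78823 + 0.54075) = 1.825 km
2: √((-0.004·111.32)² + (-0.016·91.92)²) = √(0.19827 + 2.16302) = 1.537 km
3: √((-0.018·111.32)² + (0.006·91.92)²) = √(4.01505 + 0.30417) = 2.078 km
4: √((-0.011·111.32)² + (-0.008·91.92)²) = √(1.49945 + 0.54075) = 1.428 km
5: √((-0.021·111.32)² + (-0.013·91.92)²) = √(5.46493 + 1.42793) = 2.625 km
6: √((0.008·111.32)² + (-0.015·91.92)²) = √(0.79310 + 1.90109) = 1.641 km
7: √((-0.004·111.32)² + (0.009·91.92)²) = √(0.19827 + 0.68439) = 0.940 km
8: √((-0.015·111.32)² + (-0.003·91.92)²) = √(2.78823 + 0.07604) = 1.692 km
9: √((-0.022·111.32)² + (0.003·91.92)²) = √(5.99780 + 0.07604) = 2.465 km
10: √((0.006·111.32)² + (-0.011·91.92)²) = √(0.44612 + 1.02236) = 1.212 km
11: √((-0.019·111.32)² + (-0.014·91.92)²) = √(4.47356 + 1.65606) = 2.476 km
Minimum: 7 at 0.940 km.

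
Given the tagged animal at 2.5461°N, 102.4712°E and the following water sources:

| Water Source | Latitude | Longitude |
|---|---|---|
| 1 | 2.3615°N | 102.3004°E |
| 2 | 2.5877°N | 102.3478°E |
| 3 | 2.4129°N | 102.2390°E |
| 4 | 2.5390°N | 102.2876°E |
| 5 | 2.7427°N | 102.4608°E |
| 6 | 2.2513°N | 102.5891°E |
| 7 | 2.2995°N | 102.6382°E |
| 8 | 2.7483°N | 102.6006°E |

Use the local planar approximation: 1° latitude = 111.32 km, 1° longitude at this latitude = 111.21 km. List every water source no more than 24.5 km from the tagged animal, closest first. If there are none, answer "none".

Distances from 2.5461°N, 102.4712°E:
1: √((-0.1846·111.32)² + (-0.1708·111.21)²) = √(422.289019 + 360.797412) = 27.9837 km
2: √((0.0416·111.32)² + (-0.1234·111.21)²) = √(21.445346 + 188.329347) = 14.4836 km
3: √((-0.1332·111.32)² + (-0.2322·111.21)²) = √(219.864365 + 666.825366) = 29.7773 km
4: √((-0.0071·111.32)² + (-0.1836·111.21)²) = √(0.624688 + 416.901094) = 20.4334 km
5: √((0.1966·111.32)² + (-0.0104·111.21)²) = √(478.975636 + 1.337687) = 21.9161 km
6: √((-0.2948·111.32)² + (0.1179·111.21)²) = √(1076.964415 + 171.915602) = 35.3395 km
7: √((-0.2466·111.32)² + (0.1670·111.21)²) = √(753.585511 + 344.921784) = 33.1437 km
8: √((0.2022·111.32)² + (0.1294·111.21)²) = √(506.650759 + 207.088620) = 26.7159 km
Threshold 24.5 km: 2 (14.4836 km), 4 (20.4334 km), 5 (21.9161 km) are within range.

2, 4, 5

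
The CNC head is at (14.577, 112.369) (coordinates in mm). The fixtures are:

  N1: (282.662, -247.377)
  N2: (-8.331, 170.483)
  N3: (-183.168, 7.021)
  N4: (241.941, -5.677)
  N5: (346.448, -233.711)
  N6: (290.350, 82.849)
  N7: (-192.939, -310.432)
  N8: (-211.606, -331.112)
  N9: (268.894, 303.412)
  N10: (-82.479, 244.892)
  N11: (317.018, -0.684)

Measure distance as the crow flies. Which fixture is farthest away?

N8

Distances from (14.577, 112.369):
N1: √((268.085)² + (-359.746)²) = √(71869.56722 + 129417.18452) = 448.650 mm
N2: √((-22.908)² + (58.114)²) = √(524.77646 + 3377.23700) = 62.466 mm
N3: √((-197.745)² + (-105.348)²) = √(39103.08503 + 11098.20110) = 224.056 mm
N4: √((227.364)² + (-118.046)²) = √(51694.38850 + 13934.85812) = 256.182 mm
N5: √((331.871)² + (-346.080)²) = √(110138.36064 + 119771.36640) = 479.489 mm
N6: √((275.773)² + (-29.520)²) = √(76050.74753 + 871.43040) = 277.348 mm
N7: √((-207.516)² + (-422.801)²) = √(43062.89026 + 178760.68560) = 470.982 mm
N8: √((-226.183)² + (-443.481)²) = √(51158.74949 + 196675.39736) = 497.829 mm
N9: √((254.317)² + (191.043)²) = √(64677.13649 + 36497.42785) = 318.079 mm
N10: √((-97.056)² + (132.523)²) = √(9419.86714 + 17562.34553) = 164.263 mm
N11: √((302.441)² + (-113.053)²) = √(91470.55848 + 12780.98081) = 322.880 mm
Maximum: N8 at 497.829 mm.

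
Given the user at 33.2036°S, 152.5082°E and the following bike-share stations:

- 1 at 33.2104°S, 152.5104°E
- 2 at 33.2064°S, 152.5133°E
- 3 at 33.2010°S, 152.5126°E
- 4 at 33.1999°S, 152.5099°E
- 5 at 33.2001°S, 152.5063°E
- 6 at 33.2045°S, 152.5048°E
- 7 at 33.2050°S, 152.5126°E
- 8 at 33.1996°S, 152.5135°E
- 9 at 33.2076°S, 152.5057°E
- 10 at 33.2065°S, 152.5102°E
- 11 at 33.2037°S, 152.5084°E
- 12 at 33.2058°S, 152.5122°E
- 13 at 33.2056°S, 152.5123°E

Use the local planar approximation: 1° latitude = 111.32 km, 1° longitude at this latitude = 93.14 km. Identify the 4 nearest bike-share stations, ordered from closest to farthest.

Distances from 33.2036°S, 152.5082°E:
1: √((-0.0068·111.32)² + (0.0022·93.14)²) = √(0.573013 + 0.041987) = 0.7842 km
2: √((-0.0028·111.32)² + (0.0051·93.14)²) = √(0.097154 + 0.225638) = 0.5681 km
3: √((0.0026·111.32)² + (0.0044·93.14)²) = √(0.083771 + 0.167949) = 0.5017 km
4: √((0.0037·111.32)² + (0.0017·93.14)²) = √(0.169648 + 0.025071) = 0.4413 km
5: √((0.0035·111.32)² + (-0.0019·93.14)²) = √(0.151804 + 0.031317) = 0.4279 km
6: √((-0.0009·111.32)² + (-0.0034·93.14)²) = √(0.010038 + 0.100284) = 0.3321 km
7: √((-0.0014·111.32)² + (0.0044·93.14)²) = √(0.024289 + 0.167949) = 0.4384 km
8: √((0.0040·111.32)² + (0.0053·93.14)²) = √(0.198274 + 0.243682) = 0.6648 km
9: √((-0.0040·111.32)² + (-0.0025·93.14)²) = √(0.198274 + 0.054219) = 0.5025 km
10: √((-0.0029·111.32)² + (0.0020·93.14)²) = √(0.104218 + 0.034700) = 0.3727 km
11: √((-0.0001·111.32)² + (0.0002·93.14)²) = √(0.000124 + 0.000347) = 0.0217 km
12: √((-0.0022·111.32)² + (0.0040·93.14)²) = √(0.059978 + 0.138801) = 0.4458 km
13: √((-0.0020·111.32)² + (0.0041·93.14)²) = √(0.049569 + 0.145828) = 0.4420 km
Sorted: 11 (0.0217 km) < 6 (0.3321 km) < 10 (0.3727 km) < 5 (0.4279 km) < 7 (0.4384 km) < 4 (0.4413 km) < …

11, 6, 10, 5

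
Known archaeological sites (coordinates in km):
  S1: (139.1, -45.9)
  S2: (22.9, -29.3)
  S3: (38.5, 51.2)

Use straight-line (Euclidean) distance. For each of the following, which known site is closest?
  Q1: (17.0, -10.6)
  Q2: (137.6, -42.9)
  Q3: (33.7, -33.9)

Q1 at (17.0, -10.6):
  S1: 127.1 km
  S2: 19.6 km
  S3: 65.4 km
  → nearest: S2 (19.6 km)
Q2 at (137.6, -42.9):
  S1: 3.4 km
  S2: 115.5 km
  S3: 136.7 km
  → nearest: S1 (3.4 km)
Q3 at (33.7, -33.9):
  S1: 106.1 km
  S2: 11.7 km
  S3: 85.2 km
  → nearest: S2 (11.7 km)

Q1→S2; Q2→S1; Q3→S2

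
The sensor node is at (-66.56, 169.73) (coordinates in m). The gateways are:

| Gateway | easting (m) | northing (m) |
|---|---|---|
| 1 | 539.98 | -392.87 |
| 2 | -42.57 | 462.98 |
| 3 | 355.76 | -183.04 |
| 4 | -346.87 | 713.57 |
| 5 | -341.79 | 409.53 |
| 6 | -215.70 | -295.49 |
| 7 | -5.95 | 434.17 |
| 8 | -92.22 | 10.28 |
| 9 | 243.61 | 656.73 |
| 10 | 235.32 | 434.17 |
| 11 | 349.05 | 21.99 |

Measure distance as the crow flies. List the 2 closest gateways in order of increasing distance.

Distances from (-66.56, 169.73):
1: √((606.54)² + (-562.60)²) = √(367890.7716 + 316518.7600) = 827.29 m
2: √((23.99)² + (293.25)²) = √(575.5201 + 85995.5625) = 294.23 m
3: √((422.32)² + (-352.77)²) = √(178354.1824 + 124446.6729) = 550.27 m
4: √((-280.31)² + (543.84)²) = √(78573.6961 + 295761.9456) = 611.83 m
5: √((-275.23)² + (239.80)²) = √(75751.5529 + 57504.0400) = 365.04 m
6: √((-149.14)² + (-465.22)²) = √(22242.7396 + 216429.6484) = 488.54 m
7: √((60.61)² + (264.44)²) = √(3673.5721 + 69928.5136) = 271.30 m
8: √((-25.66)² + (-159.45)²) = √(658.4356 + 25424.3025) = 161.50 m
9: √((310.17)² + (487.00)²) = √(96205.4289 + 237169.0000) = 577.39 m
10: √((301.88)² + (264.44)²) = √(91131.5344 + 69928.5136) = 401.32 m
11: √((415.61)² + (-147.74)²) = √(172731.6721 + 21827.1076) = 441.09 m
Sorted: 8 (161.50 m) < 7 (271.30 m) < 2 (294.23 m) < 5 (365.04 m) < …

8, 7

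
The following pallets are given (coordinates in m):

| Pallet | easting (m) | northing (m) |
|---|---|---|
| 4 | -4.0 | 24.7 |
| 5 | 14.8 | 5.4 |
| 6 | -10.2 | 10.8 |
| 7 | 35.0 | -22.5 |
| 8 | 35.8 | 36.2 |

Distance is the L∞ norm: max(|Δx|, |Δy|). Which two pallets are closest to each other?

Pairwise distances:
4–5: max(|18.8|, |-19.3|) = 19.3 m
4–6: max(|-6.2|, |-13.9|) = 13.9 m
4–7: max(|39.0|, |-47.2|) = 47.2 m
4–8: max(|39.8|, |11.5|) = 39.8 m
5–6: max(|-25.0|, |5.4|) = 25.0 m
5–7: max(|20.2|, |-27.9|) = 27.9 m
5–8: max(|21.0|, |30.8|) = 30.8 m
6–7: max(|45.2|, |-33.3|) = 45.2 m
6–8: max(|46.0|, |25.4|) = 46.0 m
7–8: max(|0.8|, |58.7|) = 58.7 m
Closest pair: 4–6 at 13.9 m.

4 and 6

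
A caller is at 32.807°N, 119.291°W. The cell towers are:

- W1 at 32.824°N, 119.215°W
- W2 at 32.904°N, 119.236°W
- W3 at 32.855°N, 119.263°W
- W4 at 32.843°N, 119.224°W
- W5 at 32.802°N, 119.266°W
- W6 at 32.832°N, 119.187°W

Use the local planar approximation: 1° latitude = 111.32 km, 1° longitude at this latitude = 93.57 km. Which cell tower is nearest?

W5

Distances from 32.807°N, 119.291°W:
W1: √((0.017·111.32)² + (0.076·93.57)²) = √(3.58133 + 50.57087) = 7.359 km
W2: √((0.097·111.32)² + (0.055·93.57)²) = √(116.59767 + 26.48492) = 11.962 km
W3: √((0.048·111.32)² + (0.028·93.57)²) = √(28.55150 + 6.86419) = 5.951 km
W4: √((0.036·111.32)² + (0.067·93.57)²) = √(16.06022 + 39.30274) = 7.441 km
W5: √((-0.005·111.32)² + (0.025·93.57)²) = √(0.30980 + 5.47209) = 2.405 km
W6: √((0.025·111.32)² + (0.104·93.57)²) = √(7.74509 + 94.69781) = 10.121 km
Minimum: W5 at 2.405 km.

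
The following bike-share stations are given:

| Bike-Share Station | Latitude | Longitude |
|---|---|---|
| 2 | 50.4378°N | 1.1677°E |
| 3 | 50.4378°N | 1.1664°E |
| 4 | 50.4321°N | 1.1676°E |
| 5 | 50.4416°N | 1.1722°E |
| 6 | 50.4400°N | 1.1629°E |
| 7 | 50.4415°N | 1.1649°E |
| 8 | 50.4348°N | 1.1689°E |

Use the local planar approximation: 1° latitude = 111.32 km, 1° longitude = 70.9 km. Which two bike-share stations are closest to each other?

2 and 3

Pairwise distances:
2–3: 0.0922 km
2–4: 0.6346 km
2–5: 0.5298 km
2–6: 0.4193 km
2–7: 0.4572 km
2–8: 0.3446 km
3–4: 0.6402 km
3–5: 0.5900 km
3–6: 0.3486 km
3–7: 0.4254 km
3–8: 0.3781 km
4–5: 1.1067 km
4–6: 0.9404 km
4–7: 1.0638 km
4–8: 0.3144 km
5–6: 0.6830 km
5–7: 0.5177 km
5–8: 0.7923 km
6–7: 0.2191 km
6–8: 0.7184 km
7–8: 0.7979 km
Closest pair: 2–3 at 0.0922 km.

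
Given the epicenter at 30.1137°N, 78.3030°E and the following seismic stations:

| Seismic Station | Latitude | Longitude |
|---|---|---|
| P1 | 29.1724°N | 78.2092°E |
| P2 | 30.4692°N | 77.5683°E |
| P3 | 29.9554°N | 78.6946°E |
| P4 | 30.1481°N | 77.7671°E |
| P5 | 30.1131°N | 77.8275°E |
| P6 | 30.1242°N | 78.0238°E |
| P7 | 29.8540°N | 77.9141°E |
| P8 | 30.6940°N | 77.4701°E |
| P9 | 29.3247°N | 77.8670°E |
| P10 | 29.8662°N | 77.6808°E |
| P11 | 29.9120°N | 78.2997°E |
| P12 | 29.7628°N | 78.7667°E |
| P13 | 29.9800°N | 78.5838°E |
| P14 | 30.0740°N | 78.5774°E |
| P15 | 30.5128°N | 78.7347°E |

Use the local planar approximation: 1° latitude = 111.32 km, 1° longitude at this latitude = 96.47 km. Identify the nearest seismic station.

Distances from 30.1137°N, 78.3030°E:
P1: √((-0.9413·111.32)² + (-0.0938·96.47)²) = √(10980.004363 + 81.882338) = 105.1755 km
P2: √((0.3555·111.32)² + (-0.7347·96.47)²) = √(1566.122055 + 5023.479528) = 81.1764 km
P3: √((-0.1583·111.32)² + (0.3916·96.47)²) = √(310.533333 + 1427.150991) = 41.6855 km
P4: √((0.0344·111.32)² + (-0.5359·96.47)²) = √(14.664366 + 2672.711431) = 51.8399 km
P5: √((-0.0006·111.32)² + (-0.4755·96.47)²) = √(0.004461 + 2104.193136) = 45.8715 km
P6: √((0.0105·111.32)² + (-0.2792·96.47)²) = √(1.366234 + 725.463196) = 26.9598 km
P7: √((-0.2597·111.32)² + (-0.3889·96.47)²) = √(835.776767 + 1407.539020) = 47.3637 km
P8: √((0.5803·111.32)² + (-0.8329·96.47)²) = √(4173.030284 + 6456.100484) = 103.0977 km
P9: √((-0.7890·111.32)² + (-0.4360·96.47)²) = √(7714.368879 + 1769.120991) = 97.3832 km
P10: √((-0.2475·111.32)² + (-0.6222·96.47)²) = √(759.096173 + 3602.836639) = 66.0449 km
P11: √((-0.2017·111.32)² + (-0.0033·96.47)²) = √(504.148166 + 0.101347) = 22.4555 km
P12: √((-0.3509·111.32)² + (0.4637·96.47)²) = √(1525.854531 + 2001.053725) = 59.3878 km
P13: √((-0.1337·111.32)² + (0.2808·96.47)²) = √(221.518096 + 733.801785) = 30.9082 km
P14: √((-0.0397·111.32)² + (0.2744·96.47)²) = √(19.531132 + 700.733324) = 26.8377 km
P15: √((0.3991·111.32)² + (0.4317·96.47)²) = √(1973.830479 + 1734.397562) = 60.8952 km
Minimum: P11 at 22.4555 km.

P11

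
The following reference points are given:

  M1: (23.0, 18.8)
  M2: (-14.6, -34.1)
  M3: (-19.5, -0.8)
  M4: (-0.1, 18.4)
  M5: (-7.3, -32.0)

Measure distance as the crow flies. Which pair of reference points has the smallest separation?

M2 and M5

Pairwise distances:
M2–M5: 7.6
M1–M4: 23.1
M3–M4: 27.3
M3–M5: 33.5
M2–M3: 33.7
M1–M3: 46.8
M4–M5: 50.9
M2–M4: 54.5
M1–M5: 59.2
M1–M2: 64.9
Closest pair: M2–M5 at 7.6.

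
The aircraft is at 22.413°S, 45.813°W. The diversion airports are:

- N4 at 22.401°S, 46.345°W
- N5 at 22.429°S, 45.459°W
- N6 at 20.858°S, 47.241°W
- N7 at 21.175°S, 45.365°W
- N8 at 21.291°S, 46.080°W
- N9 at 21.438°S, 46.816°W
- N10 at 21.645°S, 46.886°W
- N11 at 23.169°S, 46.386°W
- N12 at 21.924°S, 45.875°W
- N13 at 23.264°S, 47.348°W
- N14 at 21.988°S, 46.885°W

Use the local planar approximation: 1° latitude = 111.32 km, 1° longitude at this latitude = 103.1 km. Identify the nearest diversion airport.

Distances from 22.413°S, 45.813°W:
N4: √((0.012·111.32)² + (-0.532·103.1)²) = √(1.78447 + 3008.43474) = 54.865 km
N5: √((-0.016·111.32)² + (0.354·103.1)²) = √(3.17239 + 1332.06021) = 36.541 km
N6: √((1.555·111.32)² + (-1.428·103.1)²) = √(29964.51013 + 21675.73064) = 227.245 km
N7: √((1.238·111.32)² + (0.448·103.1)²) = √(18992.74270 + 2133.40525) = 145.348 km
N8: √((1.122·111.32)² + (-0.267·103.1)²) = √(15600.26979 + 757.77427) = 127.899 km
N9: √((0.975·111.32)² + (-1.003·103.1)²) = √(11780.28037 + 10693.48333) = 149.913 km
N10: √((0.768·111.32)² + (-1.073·103.1)²) = √(7309.18300 + 12238.17825) = 139.812 km
N11: √((-0.756·111.32)² + (-0.573·103.1)²) = √(7082.55550 + 3490.00922) = 102.823 km
N12: √((0.489·111.32)² + (-0.062·103.1)²) = √(2963.22148 + 40.86022) = 54.810 km
N13: √((-0.851·111.32)² + (-1.535·103.1)²) = √(8974.40192 + 25045.75282) = 184.446 km
N14: √((0.425·111.32)² + (-1.072·103.1)²) = √(2238.33072 + 12215.37774) = 120.224 km
Minimum: N5 at 36.541 km.

N5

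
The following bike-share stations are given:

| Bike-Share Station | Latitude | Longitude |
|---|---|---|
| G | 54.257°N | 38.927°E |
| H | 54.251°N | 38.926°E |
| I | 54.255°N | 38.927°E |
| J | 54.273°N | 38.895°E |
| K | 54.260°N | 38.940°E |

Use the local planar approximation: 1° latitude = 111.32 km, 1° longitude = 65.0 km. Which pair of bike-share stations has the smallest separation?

G and I

Pairwise distances:
G–H: √((-0.006·111.32)² + (-0.001·65.0)²) = √(0.44612 + 0.00422) = 0.671 km
G–I: √((-0.002·111.32)² + (0.000·65.0)²) = √(0.04957 + 0.00000) = 0.223 km
G–J: √((0.016·111.32)² + (-0.032·65.0)²) = √(3.17239 + 4.32640) = 2.738 km
G–K: √((0.003·111.32)² + (0.013·65.0)²) = √(0.11153 + 0.71402) = 0.909 km
H–I: √((0.004·111.32)² + (0.001·65.0)²) = √(0.19827 + 0.00422) = 0.450 km
H–J: √((0.022·111.32)² + (-0.031·65.0)²) = √(5.99780 + 4.06022) = 3.171 km
H–K: √((0.009·111.32)² + (0.014·65.0)²) = √(1.00376 + 0.82810) = 1.353 km
I–J: √((0.018·111.32)² + (-0.032·65.0)²) = √(4.01505 + 4.32640) = 2.888 km
I–K: √((0.005·111.32)² + (0.013·65.0)²) = √(0.30980 + 0.71402) = 1.012 km
J–K: √((-0.013·111.32)² + (0.045·65.0)²) = √(2.09427 + 8.55562) = 3.263 km
Closest pair: G–I at 0.223 km.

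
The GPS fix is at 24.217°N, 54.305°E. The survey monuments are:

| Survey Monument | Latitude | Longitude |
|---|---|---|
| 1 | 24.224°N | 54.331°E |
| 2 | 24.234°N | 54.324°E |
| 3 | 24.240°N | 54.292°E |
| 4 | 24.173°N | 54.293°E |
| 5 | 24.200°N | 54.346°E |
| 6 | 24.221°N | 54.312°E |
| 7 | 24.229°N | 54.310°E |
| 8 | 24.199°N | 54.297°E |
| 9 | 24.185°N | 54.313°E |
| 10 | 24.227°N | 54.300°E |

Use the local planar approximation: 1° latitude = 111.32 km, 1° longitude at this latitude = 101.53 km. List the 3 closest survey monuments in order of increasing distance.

Distances from 24.217°N, 54.305°E:
1: √((0.007·111.32)² + (0.026·101.53)²) = √(0.60721 + 6.96844) = 2.752 km
2: √((0.017·111.32)² + (0.019·101.53)²) = √(3.58133 + 3.72131) = 2.702 km
3: √((0.023·111.32)² + (-0.013·101.53)²) = √(6.55544 + 1.74211) = 2.881 km
4: √((-0.044·111.32)² + (-0.012·101.53)²) = √(23.99119 + 1.48440) = 5.047 km
5: √((-0.017·111.32)² + (0.041·101.53)²) = √(3.58133 + 17.32832) = 4.573 km
6: √((0.004·111.32)² + (0.007·101.53)²) = √(0.19827 + 0.50511) = 0.839 km
7: √((0.012·111.32)² + (0.005·101.53)²) = √(1.78447 + 0.25771) = 1.429 km
8: √((-0.018·111.32)² + (-0.008·101.53)²) = √(4.01505 + 0.65973) = 2.162 km
9: √((-0.032·111.32)² + (0.008·101.53)²) = √(12.68955 + 0.65973) = 3.654 km
10: √((0.010·111.32)² + (-0.005·101.53)²) = √(1.23921 + 0.25771) = 1.223 km
Sorted: 6 (0.839 km) < 10 (1.223 km) < 7 (1.429 km) < 8 (2.162 km) < 2 (2.702 km) < …

6, 10, 7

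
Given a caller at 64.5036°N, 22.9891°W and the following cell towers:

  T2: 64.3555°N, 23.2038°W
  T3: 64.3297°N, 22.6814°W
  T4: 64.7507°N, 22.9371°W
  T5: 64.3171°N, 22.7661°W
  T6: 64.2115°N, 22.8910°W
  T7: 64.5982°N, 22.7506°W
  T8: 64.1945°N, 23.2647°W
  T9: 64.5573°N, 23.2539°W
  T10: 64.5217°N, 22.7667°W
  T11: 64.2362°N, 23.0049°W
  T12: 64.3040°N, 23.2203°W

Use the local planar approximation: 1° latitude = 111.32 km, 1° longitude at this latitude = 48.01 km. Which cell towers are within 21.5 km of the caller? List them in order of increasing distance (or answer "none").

T10, T9, T7, T2

Distances from 64.5036°N, 22.9891°W:
T2: √((-0.1481·111.32)² + (-0.2147·48.01)²) = √(271.804418 + 106.249648) = 19.4436 km
T3: √((-0.1739·111.32)² + (0.3077·48.01)²) = √(374.753381 + 218.231986) = 24.3513 km
T4: √((0.2471·111.32)² + (0.0520·48.01)²) = √(756.644511 + 6.232612) = 27.6202 km
T5: √((-0.1865·111.32)² + (0.2230·48.01)²) = √(431.026595 + 114.623361) = 23.3592 km
T6: √((-0.2921·111.32)² + (0.0981·48.01)²) = √(1057.327455 + 22.182037) = 32.8559 km
T7: √((0.0946·111.32)² + (0.2385·48.01)²) = √(110.899265 + 131.111317) = 15.5567 km
T8: √((-0.3091·111.32)² + (-0.2756·48.01)²) = √(1183.980107 + 175.074074) = 36.8654 km
T9: √((0.0537·111.32)² + (-0.2648·48.01)²) = √(35.735097 + 161.621589) = 14.0484 km
T10: √((0.0181·111.32)² + (0.2224·48.01)²) = √(4.059790 + 114.007383) = 10.8659 km
T11: √((-0.2674·111.32)² + (-0.0158·48.01)²) = √(886.072384 + 0.575410) = 29.7766 km
T12: √((-0.1996·111.32)² + (-0.2312·48.01)²) = √(493.704936 + 123.208046) = 24.8377 km
Threshold 21.5 km: T10 (10.8659 km), T9 (14.0484 km), T7 (15.5567 km), T2 (19.4436 km) are within range.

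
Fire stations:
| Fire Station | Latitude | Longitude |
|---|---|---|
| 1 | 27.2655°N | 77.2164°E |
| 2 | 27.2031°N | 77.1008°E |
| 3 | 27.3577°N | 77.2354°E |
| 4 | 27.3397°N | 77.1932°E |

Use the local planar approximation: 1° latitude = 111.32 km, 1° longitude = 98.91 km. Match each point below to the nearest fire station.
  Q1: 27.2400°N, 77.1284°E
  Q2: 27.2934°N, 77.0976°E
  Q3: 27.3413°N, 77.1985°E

Q1→2; Q2→2; Q3→4

Q1 at 27.2400°N, 77.1284°E:
  1: √((0.0255·111.32)² + (0.0880·98.91)²) = √(8.057991 + 75.761009) = 9.1553 km
  2: √((-0.0369·111.32)² + (-0.0276·98.91)²) = √(16.873265 + 7.452441) = 4.9321 km
  3: √((0.1177·111.32)² + (0.1070·98.91)²) = √(171.671942 + 112.007721) = 16.8428 km
  4: √((0.0997·111.32)² + (0.0648·98.91)²) = √(123.179011 + 41.079998) = 12.8164 km
  → nearest: 2 (4.9321 km)
Q2 at 27.2934°N, 77.0976°E:
  1: √((-0.0279·111.32)² + (0.1188·98.91)²) = √(9.646168 + 138.074438) = 12.1540 km
  2: √((-0.0903·111.32)² + (0.0032·98.91)²) = √(101.046644 + 0.100180) = 10.0572 km
  3: √((0.0643·111.32)² + (0.1378·98.91)²) = √(51.235189 + 185.771394) = 15.3950 km
  4: √((0.0463·111.32)² + (0.0956·98.91)²) = √(26.564912 + 89.412078) = 10.7693 km
  → nearest: 2 (10.0572 km)
Q3 at 27.3413°N, 77.1985°E:
  1: √((-0.0758·111.32)² + (0.0179·98.91)²) = √(71.200789 + 3.134631) = 8.6218 km
  2: √((-0.1382·111.32)² + (-0.0977·98.91)²) = √(236.680502 + 93.383368) = 18.1677 km
  3: √((0.0164·111.32)² + (0.0369·98.91)²) = √(3.332991 + 13.320887) = 4.0809 km
  4: √((-0.0016·111.32)² + (-0.0053·98.91)²) = √(0.031724 + 0.274810) = 0.5537 km
  → nearest: 4 (0.5537 km)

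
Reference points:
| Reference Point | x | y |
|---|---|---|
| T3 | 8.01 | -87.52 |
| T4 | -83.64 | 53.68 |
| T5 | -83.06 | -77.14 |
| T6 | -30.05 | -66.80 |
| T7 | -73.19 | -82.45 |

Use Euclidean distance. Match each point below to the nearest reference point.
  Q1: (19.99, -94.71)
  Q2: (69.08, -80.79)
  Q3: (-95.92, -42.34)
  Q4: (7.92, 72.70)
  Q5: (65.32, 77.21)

Q1→T3; Q2→T3; Q3→T5; Q4→T4; Q5→T4

Q1 at (19.99, -94.71):
  T3: √((-11.98)² + (7.19)²) = √(143.5204 + 51.6961) = 13.97
  T4: √((-103.63)² + (148.39)²) = √(10739.1769 + 22019.5921) = 180.99
  T5: √((-103.05)² + (17.57)²) = √(10619.3025 + 308.7049) = 104.54
  T6: √((-50.04)² + (27.91)²) = √(2504.0016 + 778.9681) = 57.30
  T7: √((-93.18)² + (12.26)²) = √(8682.5124 + 150.3076) = 93.98
  → nearest: T3 (13.97)
Q2 at (69.08, -80.79):
  T3: √((-61.07)² + (-6.73)²) = √(3729.5449 + 45.2929) = 61.44
  T4: √((-152.72)² + (134.47)²) = √(23323.3984 + 18082.1809) = 203.48
  T5: √((-152.14)² + (3.65)²) = √(23146.5796 + 13.3225) = 152.18
  T6: √((-99.13)² + (13.99)²) = √(9826.7569 + 195.7201) = 100.11
  T7: √((-142.27)² + (-1.66)²) = √(20240.7529 + 2.7556) = 142.28
  → nearest: T3 (61.44)
Q3 at (-95.92, -42.34):
  T3: √((103.93)² + (-45.18)²) = √(10801.4449 + 2041.2324) = 113.33
  T4: √((12.28)² + (96.02)²) = √(150.7984 + 9219.8404) = 96.80
  T5: √((12.86)² + (-34.80)²) = √(165.3796 + 1211.0400) = 37.10
  T6: √((65.87)² + (-24.46)²) = √(4338.8569 + 598.2916) = 70.26
  T7: √((22.73)² + (-40.11)²) = √(516.6529 + 1608.8121) = 46.10
  → nearest: T5 (37.10)
Q4 at (7.92, 72.70):
  T3: √((0.09)² + (-160.22)²) = √(0.0081 + 25670.4484) = 160.22
  T4: √((-91.56)² + (-19.02)²) = √(8383.2336 + 361.7604) = 93.51
  T5: √((-90.98)² + (-149.84)²) = √(8277.3604 + 22452.0256) = 175.30
  T6: √((-37.97)² + (-139.50)²) = √(1441.7209 + 19460.2500) = 144.58
  T7: √((-81.11)² + (-155.15)²) = √(6578.8321 + 24071.5225) = 175.07
  → nearest: T4 (93.51)
Q5 at (65.32, 77.21):
  T3: √((-57.31)² + (-164.73)²) = √(3284.4361 + 27135.9729) = 174.41
  T4: √((-148.96)² + (-23.53)²) = √(22189.0816 + 553.6609) = 150.81
  T5: √((-148.38)² + (-154.35)²) = √(22016.6244 + 23823.9225) = 214.10
  T6: √((-95.37)² + (-144.01)²) = √(9095.4369 + 20738.8801) = 172.73
  T7: √((-138.51)² + (-159.66)²) = √(19185.0201 + 25491.3156) = 211.37
  → nearest: T4 (150.81)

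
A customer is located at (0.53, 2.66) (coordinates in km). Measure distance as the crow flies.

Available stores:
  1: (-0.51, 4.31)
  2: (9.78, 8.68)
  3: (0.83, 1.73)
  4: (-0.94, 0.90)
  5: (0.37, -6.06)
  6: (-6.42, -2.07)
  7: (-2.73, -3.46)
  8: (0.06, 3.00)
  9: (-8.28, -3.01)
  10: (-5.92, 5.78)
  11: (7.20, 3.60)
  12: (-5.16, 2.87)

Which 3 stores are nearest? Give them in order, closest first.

8, 3, 1

Distances from (0.53, 2.66):
1: 1.95 km
2: 11.04 km
3: 0.98 km
4: 2.29 km
5: 8.72 km
6: 8.41 km
7: 6.93 km
8: 0.58 km
9: 10.48 km
10: 7.16 km
11: 6.74 km
12: 5.69 km
Sorted: 8 (0.58 km) < 3 (0.98 km) < 1 (1.95 km) < 4 (2.29 km) < 12 (5.69 km) < …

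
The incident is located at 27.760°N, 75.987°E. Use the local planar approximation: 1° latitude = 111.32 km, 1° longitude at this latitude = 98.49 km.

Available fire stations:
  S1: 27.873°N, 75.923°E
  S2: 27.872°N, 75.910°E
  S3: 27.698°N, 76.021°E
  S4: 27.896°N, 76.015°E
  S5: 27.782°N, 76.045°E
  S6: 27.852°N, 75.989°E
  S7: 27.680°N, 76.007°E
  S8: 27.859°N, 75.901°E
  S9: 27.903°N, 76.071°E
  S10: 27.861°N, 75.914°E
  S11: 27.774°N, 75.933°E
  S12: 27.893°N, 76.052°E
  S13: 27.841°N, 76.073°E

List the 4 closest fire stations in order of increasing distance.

S11, S5, S3, S7

Distances from 27.760°N, 75.987°E:
S1: √((0.113·111.32)² + (-0.064·98.49)²) = √(158.23527 + 39.73235) = 14.070 km
S2: √((0.112·111.32)² + (-0.077·98.49)²) = √(155.44703 + 57.51296) = 14.593 km
S3: √((-0.062·111.32)² + (0.034·98.49)²) = √(47.63540 + 11.21352) = 7.671 km
S4: √((0.136·111.32)² + (0.028·98.49)²) = √(229.20507 + 7.60502) = 15.389 km
S5: √((0.022·111.32)² + (0.058·98.49)²) = √(5.99780 + 32.63174) = 6.215 km
S6: √((0.092·111.32)² + (0.002·98.49)²) = √(104.88709 + 0.03880) = 10.243 km
S7: √((-0.080·111.32)² + (0.020·98.49)²) = √(79.30971 + 3.88011) = 9.121 km
S8: √((0.099·111.32)² + (-0.086·98.49)²) = √(121.45539 + 71.74327) = 13.900 km
S9: √((0.143·111.32)² + (0.084·98.49)²) = √(253.40692 + 68.44518) = 17.940 km
S10: √((0.101·111.32)² + (-0.073·98.49)²) = √(126.41224 + 51.69279) = 13.346 km
S11: √((0.014·111.32)² + (-0.054·98.49)²) = √(2.42886 + 28.28602) = 5.542 km
S12: √((0.133·111.32)² + (0.065·98.49)²) = √(219.20461 + 40.98368) = 16.130 km
S13: √((0.081·111.32)² + (0.086·98.49)²) = √(81.30485 + 71.74327) = 12.371 km
Sorted: S11 (5.542 km) < S5 (6.215 km) < S3 (7.671 km) < S7 (9.121 km) < S6 (10.243 km) < S13 (12.371 km) < …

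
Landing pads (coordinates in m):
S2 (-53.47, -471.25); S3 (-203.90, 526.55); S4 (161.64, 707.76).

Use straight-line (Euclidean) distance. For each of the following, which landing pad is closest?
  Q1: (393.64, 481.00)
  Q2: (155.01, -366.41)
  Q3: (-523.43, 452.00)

Q1→S4; Q2→S2; Q3→S3

Q1 at (393.64, 481.00):
  S2: 1051.99 m
  S3: 599.27 m
  S4: 324.41 m
  → nearest: S4 (324.41 m)
Q2 at (155.01, -366.41):
  S2: 233.36 m
  S3: 962.39 m
  S4: 1074.19 m
  → nearest: S2 (233.36 m)
Q3 at (-523.43, 452.00):
  S2: 1035.98 m
  S3: 328.11 m
  S4: 731.26 m
  → nearest: S3 (328.11 m)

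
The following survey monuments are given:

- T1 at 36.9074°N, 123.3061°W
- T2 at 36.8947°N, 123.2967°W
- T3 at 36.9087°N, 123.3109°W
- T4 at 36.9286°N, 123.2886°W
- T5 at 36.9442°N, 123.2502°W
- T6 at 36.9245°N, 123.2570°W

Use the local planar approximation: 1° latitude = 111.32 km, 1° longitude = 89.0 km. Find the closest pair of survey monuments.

Pairwise distances:
T1–T2: √((-0.0127·111.32)² + (0.0094·89.0)²) = √(1.998729 + 0.699900) = 1.6428 km
T1–T3: √((0.0013·111.32)² + (-0.0048·89.0)²) = √(0.020943 + 0.182500) = 0.4510 km
T1–T4: √((0.0212·111.32)² + (0.0175·89.0)²) = √(5.569524 + 2.425806) = 2.8276 km
T1–T5: √((0.0368·111.32)² + (0.0559·89.0)²) = √(16.781935 + 24.751620) = 6.4447 km
T1–T6: √((0.0171·111.32)² + (0.0491·89.0)²) = √(3.623586 + 19.096026) = 4.7665 km
T2–T3: √((0.0140·111.32)² + (-0.0142·89.0)²) = √(2.428860 + 1.597190) = 2.0065 km
T2–T4: √((0.0339·111.32)² + (0.0081·89.0)²) = √(14.241174 + 0.519697) = 3.8420 km
T2–T5: √((0.0495·111.32)² + (0.0465·89.0)²) = √(30.363847 + 17.127182) = 6.8914 km
T2–T6: √((0.0298·111.32)² + (0.0397·89.0)²) = √(11.004718 + 12.484209) = 4.8465 km
T3–T4: √((0.0199·111.32)² + (0.0223·89.0)²) = √(4.907412 + 3.939034) = 2.9743 km
T3–T5: √((0.0355·111.32)² + (0.0607·89.0)²) = √(15.617197 + 29.184845) = 6.6934 km
T3–T6: √((0.0158·111.32)² + (0.0539·89.0)²) = √(3.093574 + 23.012168) = 5.1094 km
T4–T5: √((0.0156·111.32)² + (0.0384·89.0)²) = √(3.015752 + 11.679990) = 3.8335 km
T4–T6: √((-0.0041·111.32)² + (0.0316·89.0)²) = √(0.208312 + 7.909594) = 2.8492 km
T5–T6: √((-0.0197·111.32)² + (-0.0068·89.0)²) = √(4.809267 + 0.366267) = 2.2750 km
Closest pair: T1–T3 at 0.4510 km.

T1 and T3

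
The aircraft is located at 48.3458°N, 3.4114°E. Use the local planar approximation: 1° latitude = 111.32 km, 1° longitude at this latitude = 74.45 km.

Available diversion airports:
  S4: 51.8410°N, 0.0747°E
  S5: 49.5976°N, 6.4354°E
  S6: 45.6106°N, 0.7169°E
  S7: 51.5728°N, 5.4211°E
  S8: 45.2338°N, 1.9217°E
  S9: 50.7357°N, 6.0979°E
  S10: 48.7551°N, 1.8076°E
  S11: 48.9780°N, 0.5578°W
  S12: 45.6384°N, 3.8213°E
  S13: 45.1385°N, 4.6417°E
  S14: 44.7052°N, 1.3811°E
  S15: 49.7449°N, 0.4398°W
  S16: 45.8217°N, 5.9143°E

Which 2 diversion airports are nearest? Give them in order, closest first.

S10, S5

Distances from 48.3458°N, 3.4114°E:
S4: √((3.4952·111.32)² + (-3.3367·74.45)²) = √(151387.653930 + 61711.162392) = 461.6263 km
S5: √((1.2518·111.32)² + (3.0240·74.45)²) = √(19418.527291 + 50686.578714) = 264.7737 km
S6: √((-2.7352·111.32)² + (-2.6945·74.45)²) = √(92709.570884 + 40242.576661) = 364.6260 km
S7: √((3.2270·111.32)² + (2.0097·74.45)²) = √(129045.934255 + 22386.792259) = 389.1436 km
S8: √((-3.1120·111.32)² + (-1.4897·74.45)²) = √(120012.248327 + 12300.621064) = 363.7484 km
S9: √((2.3899·111.32)² + (2.6865·74.45)²) = √(70779.233283 + 40003.970099) = 332.8411 km
S10: √((0.4093·111.32)² + (-1.6038·74.45)²) = √(2076.012120 + 14257.054916) = 127.8009 km
S11: √((0.6322·111.32)² + (-3.9692·74.45)²) = √(4952.852315 + 87324.351588) = 303.7716 km
S12: √((-2.7074·111.32)² + (0.4099·74.45)²) = √(90834.586700 + 931.290646) = 302.9288 km
S13: √((-3.2073·111.32)² + (1.2303·74.45)²) = √(127475.159446 + 8389.796989) = 368.5986 km
S14: √((-3.6406·111.32)² + (-2.0303·74.45)²) = √(164245.063282 + 22848.086455) = 432.5427 km
S15: √((1.3991·111.32)² + (-3.8512·74.45)²) = √(24257.380943 + 82209.413533) = 326.2925 km
S16: √((-2.5241·111.32)² + (2.5029·74.45)²) = √(78951.340639 + 34722.932876) = 337.1562 km
Sorted: S10 (127.8009 km) < S5 (264.7737 km) < S12 (302.9288 km) < S11 (303.7716 km) < …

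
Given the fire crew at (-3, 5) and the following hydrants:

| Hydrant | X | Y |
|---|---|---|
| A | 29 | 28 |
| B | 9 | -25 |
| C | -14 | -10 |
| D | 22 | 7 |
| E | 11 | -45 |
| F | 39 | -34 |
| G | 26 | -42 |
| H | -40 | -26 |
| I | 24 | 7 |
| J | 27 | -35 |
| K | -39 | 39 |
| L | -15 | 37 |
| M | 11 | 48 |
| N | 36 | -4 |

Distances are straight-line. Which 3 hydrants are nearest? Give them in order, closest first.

C, D, I

Distances from (-3, 5):
A: √((32)² + (23)²) = √(1024.000 + 529.000) = 39.4
B: √((12)² + (-30)²) = √(144.000 + 900.000) = 32.3
C: √((-11)² + (-15)²) = √(121.000 + 225.000) = 18.6
D: √((25)² + (2)²) = √(625.000 + 4.000) = 25.1
E: √((14)² + (-50)²) = √(196.000 + 2500.000) = 51.9
F: √((42)² + (-39)²) = √(1764.000 + 1521.000) = 57.3
G: √((29)² + (-47)²) = √(841.000 + 2209.000) = 55.2
H: √((-37)² + (-31)²) = √(1369.000 + 961.000) = 48.3
I: √((27)² + (2)²) = √(729.000 + 4.000) = 27.1
J: √((30)² + (-40)²) = √(900.000 + 1600.000) = 50.0
K: √((-36)² + (34)²) = √(1296.000 + 1156.000) = 49.5
L: √((-12)² + (32)²) = √(144.000 + 1024.000) = 34.2
M: √((14)² + (43)²) = √(196.000 + 1849.000) = 45.2
N: √((39)² + (-9)²) = √(1521.000 + 81.000) = 40.0
Sorted: C (18.6) < D (25.1) < I (27.1) < B (32.3) < L (34.2) < …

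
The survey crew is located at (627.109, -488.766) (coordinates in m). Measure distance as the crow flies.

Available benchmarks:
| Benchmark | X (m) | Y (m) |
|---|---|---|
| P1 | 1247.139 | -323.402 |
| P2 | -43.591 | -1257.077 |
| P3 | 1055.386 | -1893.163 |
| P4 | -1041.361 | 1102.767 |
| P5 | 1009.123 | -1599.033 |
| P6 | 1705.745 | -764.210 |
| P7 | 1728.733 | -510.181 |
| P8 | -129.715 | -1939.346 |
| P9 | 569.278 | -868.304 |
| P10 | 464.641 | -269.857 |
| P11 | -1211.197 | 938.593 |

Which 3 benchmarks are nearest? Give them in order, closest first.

Distances from (627.109, -488.766):
P1: √((620.030)² + (165.364)²) = √(384437.20090 + 27345.25250) = 641.703 m
P2: √((-670.700)² + (-768.311)²) = √(449838.49000 + 590301.79272) = 1019.873 m
P3: √((428.277)² + (-1404.397)²) = √(183421.18873 + 1972330.93361) = 1468.248 m
P4: √((-1668.470)² + (1591.533)²) = √(2783792.14090 + 2532977.29009) = 2305.812 m
P5: √((382.014)² + (-1110.267)²) = √(145934.69620 + 1232692.81129) = 1174.150 m
P6: √((1078.636)² + (-275.444)²) = √(1163455.62050 + 75869.39714) = 1113.250 m
P7: √((1101.624)² + (-21.415)²) = √(1213575.43738 + 458.60222) = 1101.832 m
P8: √((-756.824)² + (-1450.580)²) = √(572782.56698 + 2104182.33640) = 1636.143 m
P9: √((-57.831)² + (-379.538)²) = √(3344.42456 + 144049.09344) = 383.919 m
P10: √((-162.468)² + (218.909)²) = √(26395.85102 + 47921.15028) = 272.611 m
P11: √((-1838.306)² + (1427.359)²) = √(3379368.94964 + 2037353.71488) = 2327.385 m
Sorted: P10 (272.611 m) < P9 (383.919 m) < P1 (641.703 m) < P2 (1019.873 m) < P7 (1101.832 m) < …

P10, P9, P1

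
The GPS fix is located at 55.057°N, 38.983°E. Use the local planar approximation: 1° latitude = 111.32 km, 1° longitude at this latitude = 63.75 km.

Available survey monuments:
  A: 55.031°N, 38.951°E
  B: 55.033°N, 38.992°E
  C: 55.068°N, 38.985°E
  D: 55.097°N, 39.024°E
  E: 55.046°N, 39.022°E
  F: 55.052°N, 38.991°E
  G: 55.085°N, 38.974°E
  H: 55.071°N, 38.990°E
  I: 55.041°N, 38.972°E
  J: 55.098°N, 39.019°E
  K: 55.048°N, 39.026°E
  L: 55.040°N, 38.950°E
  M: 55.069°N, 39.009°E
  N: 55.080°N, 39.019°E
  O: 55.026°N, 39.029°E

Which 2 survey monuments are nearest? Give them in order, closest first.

F, C

Distances from 55.057°N, 38.983°E:
A: √((-0.026·111.32)² + (-0.032·63.75)²) = √(8.37709 + 4.16160) = 3.541 km
B: √((-0.024·111.32)² + (0.009·63.75)²) = √(7.13787 + 0.32919) = 2.733 km
C: √((0.011·111.32)² + (0.002·63.75)²) = √(1.49945 + 0.01626) = 1.231 km
D: √((0.040·111.32)² + (0.041·63.75)²) = √(19.82743 + 6.83169) = 5.163 km
E: √((-0.011·111.32)² + (0.039·63.75)²) = √(1.49945 + 6.18144) = 2.771 km
F: √((-0.005·111.32)² + (0.008·63.75)²) = √(0.30980 + 0.26010) = 0.755 km
G: √((0.028·111.32)² + (-0.009·63.75)²) = √(9.71544 + 0.32919) = 3.169 km
H: √((0.014·111.32)² + (0.007·63.75)²) = √(2.42886 + 0.19914) = 1.621 km
I: √((-0.016·111.32)² + (-0.011·63.75)²) = √(3.17239 + 0.49175) = 1.914 km
J: √((0.041·111.32)² + (0.036·63.75)²) = √(20.83119 + 5.26703) = 5.109 km
K: √((-0.009·111.32)² + (0.043·63.75)²) = √(1.00376 + 7.51445) = 2.919 km
L: √((-0.017·111.32)² + (-0.033·63.75)²) = √(3.58133 + 4.42576) = 2.830 km
M: √((0.012·111.32)² + (0.026·63.75)²) = √(1.78447 + 2.74731) = 2.129 km
N: √((0.023·111.32)² + (0.036·63.75)²) = √(6.55544 + 5.26703) = 3.438 km
O: √((-0.031·111.32)² + (0.046·63.75)²) = √(11.90885 + 8.59956) = 4.529 km
Sorted: F (0.755 km) < C (1.231 km) < H (1.621 km) < I (1.914 km) < …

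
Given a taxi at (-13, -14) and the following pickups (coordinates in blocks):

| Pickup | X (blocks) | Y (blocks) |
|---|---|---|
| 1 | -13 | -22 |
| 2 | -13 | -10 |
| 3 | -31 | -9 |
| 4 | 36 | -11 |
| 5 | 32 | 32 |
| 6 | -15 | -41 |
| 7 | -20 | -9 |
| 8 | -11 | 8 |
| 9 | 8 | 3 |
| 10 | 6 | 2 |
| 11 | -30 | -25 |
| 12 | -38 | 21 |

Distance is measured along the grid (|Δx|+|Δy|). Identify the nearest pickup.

2

Distances from (-13, -14):
1: |0| + |-8| = 0 + 8 = 8 blocks
2: |0| + |4| = 0 + 4 = 4 blocks
3: |-18| + |5| = 18 + 5 = 23 blocks
4: |49| + |3| = 49 + 3 = 52 blocks
5: |45| + |46| = 45 + 46 = 91 blocks
6: |-2| + |-27| = 2 + 27 = 29 blocks
7: |-7| + |5| = 7 + 5 = 12 blocks
8: |2| + |22| = 2 + 22 = 24 blocks
9: |21| + |17| = 21 + 17 = 38 blocks
10: |19| + |16| = 19 + 16 = 35 blocks
11: |-17| + |-11| = 17 + 11 = 28 blocks
12: |-25| + |35| = 25 + 35 = 60 blocks
Minimum: 2 at 4 blocks.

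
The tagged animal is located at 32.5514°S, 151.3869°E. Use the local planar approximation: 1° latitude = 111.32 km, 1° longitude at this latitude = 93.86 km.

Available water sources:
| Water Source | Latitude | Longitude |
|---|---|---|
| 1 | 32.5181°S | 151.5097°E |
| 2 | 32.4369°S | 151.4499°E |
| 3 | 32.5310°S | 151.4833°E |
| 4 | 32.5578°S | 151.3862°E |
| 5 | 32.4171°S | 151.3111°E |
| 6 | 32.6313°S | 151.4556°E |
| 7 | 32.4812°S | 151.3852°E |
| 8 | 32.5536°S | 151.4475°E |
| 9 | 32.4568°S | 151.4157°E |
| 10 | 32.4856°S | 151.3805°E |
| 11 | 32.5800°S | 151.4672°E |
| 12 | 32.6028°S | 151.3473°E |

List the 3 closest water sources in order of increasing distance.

Distances from 32.5514°S, 151.3869°E:
1: √((0.0333·111.32)² + (0.1228·93.86)²) = √(13.741523 + 132.848860) = 12.1075 km
2: √((0.1145·111.32)² + (0.0630·93.86)²) = √(162.464085 + 34.965698) = 14.0510 km
3: √((0.0204·111.32)² + (0.0964·93.86)²) = √(5.157114 + 81.868186) = 9.3287 km
4: √((-0.0064·111.32)² + (-0.0007·93.86)²) = √(0.507582 + 0.004317) = 0.7155 km
5: √((0.1343·111.32)² + (-0.0758·93.86)²) = √(223.510752 + 50.617362) = 16.5568 km
6: √((-0.0799·111.32)² + (0.0687·93.86)²) = √(79.111561 + 41.579051) = 10.9859 km
7: √((0.0702·111.32)² + (-0.0017·93.86)²) = √(61.068973 + 0.025460) = 7.8163 km
8: √((-0.0022·111.32)² + (0.0606·93.86)²) = √(0.059978 + 32.352388) = 5.6932 km
9: √((0.0946·111.32)² + (0.0288·93.86)²) = √(110.899265 + 7.307117) = 10.8723 km
10: √((0.0658·111.32)² + (-0.0064·93.86)²) = √(53.653515 + 0.360845) = 7.3494 km
11: √((-0.0286·111.32)² + (0.0803·93.86)²) = √(10.136277 + 56.805736) = 8.1818 km
12: √((-0.0514·111.32)² + (-0.0396·93.86)²) = √(32.739545 + 13.815019) = 6.8231 km
Sorted: 4 (0.7155 km) < 8 (5.6932 km) < 12 (6.8231 km) < 10 (7.3494 km) < 7 (7.8163 km) < …

4, 8, 12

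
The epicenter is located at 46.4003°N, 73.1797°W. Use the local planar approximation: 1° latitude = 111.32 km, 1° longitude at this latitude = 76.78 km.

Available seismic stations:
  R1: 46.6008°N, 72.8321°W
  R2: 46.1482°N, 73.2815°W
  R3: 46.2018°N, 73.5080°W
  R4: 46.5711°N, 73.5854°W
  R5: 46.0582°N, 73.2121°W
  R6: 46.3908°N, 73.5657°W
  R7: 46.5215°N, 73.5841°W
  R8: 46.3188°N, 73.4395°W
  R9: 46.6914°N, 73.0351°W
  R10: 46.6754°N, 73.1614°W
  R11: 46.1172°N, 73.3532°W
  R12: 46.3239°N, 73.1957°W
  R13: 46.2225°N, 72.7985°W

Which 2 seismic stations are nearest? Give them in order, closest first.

Distances from 46.4003°N, 73.1797°W:
R1: 34.7916 km
R2: 29.1319 km
R3: 33.5211 km
R4: 36.4940 km
R5: 38.1637 km
R6: 29.6559 km
R7: 33.8545 km
R8: 21.9137 km
R9: 34.2544 km
R10: 30.6563 km
R11: 34.2145 km
R12: 8.5931 km
R13: 35.3327 km
Sorted: R12 (8.5931 km) < R8 (21.9137 km) < R2 (29.1319 km) < R6 (29.6559 km) < …

R12, R8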